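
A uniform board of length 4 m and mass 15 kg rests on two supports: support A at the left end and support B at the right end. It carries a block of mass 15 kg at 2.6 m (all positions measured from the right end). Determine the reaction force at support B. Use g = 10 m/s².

R_B ≈ 128 N

Sum moments about support A (its reaction then has zero moment arm).
Beam weight: 15 × 10 = 150 N down at 2 m → arm 2 m, τ = 150 × 2 = 300 N·m clockwise.
Block: 15 × 10 = 150 N down at 2.6 m → arm 1.4 m, τ = 150 × 1.4 = 210 N·m clockwise.
Net load moment about support A = 510 N·m clockwise.
Reaction R at support B is upward at 0 m, arm 4 m → moment R × 4 counterclockwise.
Setting net torque to zero: R × 4 = 510 → R = 128 N.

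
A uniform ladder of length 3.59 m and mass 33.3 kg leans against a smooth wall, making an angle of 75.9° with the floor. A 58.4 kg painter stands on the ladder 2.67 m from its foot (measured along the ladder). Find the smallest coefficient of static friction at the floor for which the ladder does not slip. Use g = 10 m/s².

μ_min ≈ 0.165

Sum moments about the foot of the ladder (the floor normal and friction both act there and drop out).
Ladder weight 33.3×10 = 333 N acts at 1.795 m along the ladder; its horizontal arm is 1.795·cos75.9° = 0.4373 m → τ = 145.6 N·m clockwise.
Painter: 58.4×10 = 584 N at 2.67 m → arm 0.6505 m → τ = 379.9 N·m clockwise.
Wall normal N acts horizontally at the top; its moment arm is the height L sinθ = 3.59·sin75.9° = 3.482 m, counterclockwise.
Setting net torque to zero: N × 3.482 = 525.5 → N = 150.9 N.
ΣFx = 0 ⇒ f = N_wall = 150.9 N. ΣFy = 0 ⇒ N_floor = 917 N.
μ_min = f / N_floor = 150.9 / 917 = 0.165.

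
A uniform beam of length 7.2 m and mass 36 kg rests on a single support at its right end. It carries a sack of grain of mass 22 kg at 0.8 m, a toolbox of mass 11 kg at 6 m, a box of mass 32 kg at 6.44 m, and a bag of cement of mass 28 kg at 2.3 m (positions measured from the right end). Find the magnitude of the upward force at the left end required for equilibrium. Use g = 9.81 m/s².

F ≈ 659 N

Choose the right end as the axis so the unknown pivot reaction has zero arm there.
Beam weight: 36 × 9.81 = 353.2 N down at 3.6 m → arm 3.6 m, τ = 353.2 × 3.6 = 1272 N·m counterclockwise.
Sack of grain: 22 × 9.81 = 215.8 N down at 0.8 m → arm 0.8 m, τ = 215.8 × 0.8 = 172.6 N·m counterclockwise.
Toolbox: 11 × 9.81 = 107.9 N down at 6 m → arm 6 m, τ = 107.9 × 6 = 647.4 N·m counterclockwise.
Box: 32 × 9.81 = 313.9 N down at 6.44 m → arm 6.44 m, τ = 313.9 × 6.44 = 2022 N·m counterclockwise.
Bag of cement: 28 × 9.81 = 274.7 N down at 2.3 m → arm 2.3 m, τ = 274.7 × 2.3 = 631.8 N·m counterclockwise.
Net moment of the loads = 4746 N·m counterclockwise.
The upward force F acts at the left end, arm 7.2 m, giving F × 7.2 clockwise.
For rotational equilibrium, F × 7.2 = 4746, so F = 4746 / 7.2 = 659 N.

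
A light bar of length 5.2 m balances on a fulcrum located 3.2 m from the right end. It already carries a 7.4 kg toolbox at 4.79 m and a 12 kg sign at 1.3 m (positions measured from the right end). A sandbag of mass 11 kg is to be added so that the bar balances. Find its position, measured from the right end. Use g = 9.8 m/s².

About the fulcrum (at 3.2 m from the right end):
Toolbox: 7.4 × 9.8 = 72.52 N down at 4.79 m → arm 1.59 m, τ = 72.52 × 1.59 = 115.3 N·m counterclockwise.
Sign: 12 × 9.8 = 117.6 N down at 1.3 m → arm 1.9 m, τ = 117.6 × 1.9 = 223.4 N·m clockwise.
Net moment of existing loads = 108.1 N·m clockwise.
The sandbag weighs 11 × 9.8 = 107.8 N and must supply an equal counterclockwise moment, so its lever arm about the fulcrum is 108.1 / 107.8 = 1 m.
That puts it at 3.2 + 1 = 4.2 m from the right end.

x ≈ 4.2 m from the right end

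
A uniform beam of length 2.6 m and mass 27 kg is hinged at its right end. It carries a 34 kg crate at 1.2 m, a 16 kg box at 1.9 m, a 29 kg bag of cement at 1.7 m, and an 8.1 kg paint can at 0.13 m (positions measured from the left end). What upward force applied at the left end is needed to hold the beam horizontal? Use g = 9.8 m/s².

Taking torques about the right end:
Beam weight: 27 × 9.8 = 264.6 N down at 1.3 m → arm 1.3 m, τ = 264.6 × 1.3 = 344 N·m counterclockwise.
Crate: 34 × 9.8 = 333.2 N down at 1.2 m → arm 1.4 m, τ = 333.2 × 1.4 = 466.5 N·m counterclockwise.
Box: 16 × 9.8 = 156.8 N down at 1.9 m → arm 0.7 m, τ = 156.8 × 0.7 = 109.8 N·m counterclockwise.
Bag of cement: 29 × 9.8 = 284.2 N down at 1.7 m → arm 0.9 m, τ = 284.2 × 0.9 = 255.8 N·m counterclockwise.
Paint can: 8.1 × 9.8 = 79.38 N down at 0.13 m → arm 2.47 m, τ = 79.38 × 2.47 = 196.1 N·m counterclockwise.
Net moment of the loads = 1372 N·m counterclockwise.
The upward force F acts at the left end, arm 2.6 m, giving F × 2.6 clockwise.
Στ = 0 ⇒ F × 2.6 = 1372 ⇒ F = 1372 / 2.6 = 528 N.

F ≈ 528 N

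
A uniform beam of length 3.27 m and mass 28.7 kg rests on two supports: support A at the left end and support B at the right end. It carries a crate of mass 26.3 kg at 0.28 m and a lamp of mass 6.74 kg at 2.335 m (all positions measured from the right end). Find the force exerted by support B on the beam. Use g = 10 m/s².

R_B ≈ 403 N

Taking torques about support A:
Beam weight: 28.7 × 10 = 287 N down at 1.635 m → arm 1.635 m, τ = 287 × 1.635 = 469.2 N·m clockwise.
Crate: 26.3 × 10 = 263 N down at 0.28 m → arm 2.99 m, τ = 263 × 2.99 = 786.4 N·m clockwise.
Lamp: 6.74 × 10 = 67.4 N down at 2.335 m → arm 0.935 m, τ = 67.4 × 0.935 = 63.02 N·m clockwise.
Net load moment about support A = 1319 N·m clockwise.
Reaction R at support B is upward at 0 m, arm 3.27 m → moment R × 3.27 counterclockwise.
For rotational equilibrium, R × 3.27 = 1319, so R = 403 N.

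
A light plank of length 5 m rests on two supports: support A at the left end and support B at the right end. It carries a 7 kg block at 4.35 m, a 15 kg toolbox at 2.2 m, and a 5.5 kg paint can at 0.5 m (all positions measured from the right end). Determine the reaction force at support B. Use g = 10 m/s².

Sum moments about support A (its reaction then has zero moment arm).
Block: 7 × 10 = 70 N down at 4.35 m → arm 0.65 m, τ = 70 × 0.65 = 45.5 N·m clockwise.
Toolbox: 15 × 10 = 150 N down at 2.2 m → arm 2.8 m, τ = 150 × 2.8 = 420 N·m clockwise.
Paint can: 5.5 × 10 = 55 N down at 0.5 m → arm 4.5 m, τ = 55 × 4.5 = 247.5 N·m clockwise.
Net load moment about support A = 713 N·m clockwise.
Reaction R at support B is upward at 0 m, arm 5 m → moment R × 5 counterclockwise.
For rotational equilibrium, R × 5 = 713, so R = 143 N.

R_B ≈ 143 N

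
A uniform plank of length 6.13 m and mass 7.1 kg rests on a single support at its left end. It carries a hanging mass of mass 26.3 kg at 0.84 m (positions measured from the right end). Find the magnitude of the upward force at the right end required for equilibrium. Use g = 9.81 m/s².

F ≈ 257 N

Sum moments about the left end (the unknown pivot reaction has zero arm there).
Beam weight: 7.1 × 9.81 = 69.65 N down at 3.065 m → arm 3.065 m, τ = 69.65 × 3.065 = 213.5 N·m clockwise.
Hanging mass: 26.3 × 9.81 = 258 N down at 0.84 m → arm 5.29 m, τ = 258 × 5.29 = 1365 N·m clockwise.
Net moment of the loads = 1578 N·m clockwise.
The upward force F acts at the right end, arm 6.13 m, giving F × 6.13 counterclockwise.
Setting net torque to zero: F × 6.13 = 1578 → F = 1578 / 6.13 = 257 N.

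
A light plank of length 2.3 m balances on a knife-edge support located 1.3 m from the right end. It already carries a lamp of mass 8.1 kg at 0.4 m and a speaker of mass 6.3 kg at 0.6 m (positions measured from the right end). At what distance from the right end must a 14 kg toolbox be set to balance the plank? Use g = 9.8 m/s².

Sum moments about the knife-edge support (at 1.3 m from the right end) (the support reaction has zero arm there).
Lamp: 8.1 × 9.8 = 79.38 N down at 0.4 m → arm 0.9 m, τ = 79.38 × 0.9 = 71.44 N·m clockwise.
Speaker: 6.3 × 9.8 = 61.74 N down at 0.6 m → arm 0.7 m, τ = 61.74 × 0.7 = 43.22 N·m clockwise.
Net moment of existing loads = 114.7 N·m clockwise.
The toolbox weighs 14 × 9.8 = 137.2 N and must supply an equal counterclockwise moment, so its lever arm about the knife-edge support is 114.7 / 137.2 = 0.836 m.
That puts it at 1.3 + 0.836 = 2.14 m from the right end.

x ≈ 2.14 m from the right end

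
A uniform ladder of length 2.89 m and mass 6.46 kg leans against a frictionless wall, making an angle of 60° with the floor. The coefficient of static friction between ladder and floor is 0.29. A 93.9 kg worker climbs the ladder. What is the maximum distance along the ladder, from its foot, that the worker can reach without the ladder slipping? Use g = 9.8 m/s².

d ≈ 1.45 m

Sum moments about the foot of the ladder (the floor normal and friction both act there and drop out).
Ladder weight 6.46×9.8 = 63.31 N acts at 1.445 m along the ladder; its horizontal arm is 1.445·cos60° = 0.7225 m → τ = 45.74 N·m clockwise.
Worker weight 93.9×9.8 = 920.2 N at distance d → arm d·cos60° → τ = 920.2·d·0.5 clockwise.
Wall normal N at the top has arm L sinθ = 2.503 m counterclockwise, so Στ = 0 gives N·2.503 = 45.74 + 460.1·d.
ΣFy = 0 ⇒ N_floor = 983.5 N, so the maximum friction is μ_s·N_floor = 0.29×983.5 = 285.2 N. ΣFx = 0 ⇒ N_wall = f, so at the slipping point N = 285.2 N.
Substituting: 285.2×2.503 = 45.74 + 460.1·d ⇒ d = (713.9 − 45.74) / 460.1 = 1.45 m.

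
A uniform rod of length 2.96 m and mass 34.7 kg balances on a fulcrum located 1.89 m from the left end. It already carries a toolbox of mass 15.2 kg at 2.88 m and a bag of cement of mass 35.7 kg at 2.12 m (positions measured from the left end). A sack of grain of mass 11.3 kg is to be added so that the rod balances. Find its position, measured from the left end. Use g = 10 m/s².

x ≈ 1.09 m from the left end

Sum moments about the fulcrum (at 1.89 m from the left end) (the support reaction has zero arm there).
Beam weight: 34.7 × 10 = 347 N down at 1.48 m → arm 0.41 m, τ = 347 × 0.41 = 142.3 N·m counterclockwise.
Toolbox: 15.2 × 10 = 152 N down at 2.88 m → arm 0.99 m, τ = 152 × 0.99 = 150.5 N·m clockwise.
Bag of cement: 35.7 × 10 = 357 N down at 2.12 m → arm 0.23 m, τ = 357 × 0.23 = 82.11 N·m clockwise.
Net moment of existing loads = 90.31 N·m clockwise.
The sack of grain weighs 11.3 × 10 = 113 N and must supply an equal counterclockwise moment, so its lever arm about the fulcrum is 90.31 / 113 = 0.799 m.
That puts it at 1.89 − 0.799 = 1.09 m from the left end.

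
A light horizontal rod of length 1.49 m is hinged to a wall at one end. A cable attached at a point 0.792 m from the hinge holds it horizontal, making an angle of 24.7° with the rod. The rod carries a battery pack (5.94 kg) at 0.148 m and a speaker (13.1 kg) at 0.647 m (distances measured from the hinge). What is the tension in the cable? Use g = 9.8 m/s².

Take moments about the hinge.
Battery pack: 5.94 × 9.8 = 58.21 N down at 0.148 m → arm 0.148 m, τ = 58.21 × 0.148 = 8.615 N·m clockwise.
Speaker: 13.1 × 9.8 = 128.4 N down at 0.647 m → arm 0.647 m, τ = 128.4 × 0.647 = 83.07 N·m clockwise.
Total clockwise load moment = 91.68 N·m.
The cable tension T acts at 0.792 m; only its component perpendicular to the rod, T sinθ, produces torque. sin 24.7° = 0.4179.
Balancing moments: T × 0.792 × 0.4179 = 91.68, giving T = 91.68 / 0.331 = 277 N.

T ≈ 277 N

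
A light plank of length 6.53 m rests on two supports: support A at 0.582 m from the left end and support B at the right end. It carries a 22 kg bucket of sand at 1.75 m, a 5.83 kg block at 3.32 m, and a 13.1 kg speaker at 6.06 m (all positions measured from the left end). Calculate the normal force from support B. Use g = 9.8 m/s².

Sum moments about support A (its reaction then has zero moment arm).
Bucket of sand: 22 × 9.8 = 215.6 N down at 1.75 m → arm 1.168 m, τ = 215.6 × 1.168 = 251.8 N·m clockwise.
Block: 5.83 × 9.8 = 57.13 N down at 3.32 m → arm 2.738 m, τ = 57.13 × 2.738 = 156.4 N·m clockwise.
Speaker: 13.1 × 9.8 = 128.4 N down at 6.06 m → arm 5.478 m, τ = 128.4 × 5.478 = 703.4 N·m clockwise.
Net load moment about support A = 1112 N·m clockwise.
Reaction R at support B is upward at 6.53 m, arm 5.948 m → moment R × 5.948 counterclockwise.
Στ = 0 ⇒ R × 5.948 = 1112 ⇒ R = 187 N.

R_B ≈ 187 N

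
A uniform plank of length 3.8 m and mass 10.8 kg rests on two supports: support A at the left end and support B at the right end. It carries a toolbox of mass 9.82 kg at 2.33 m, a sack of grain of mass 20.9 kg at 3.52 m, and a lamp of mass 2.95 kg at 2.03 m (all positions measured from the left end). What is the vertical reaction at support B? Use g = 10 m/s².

R_B ≈ 324 N

Sum moments about support A (its reaction then has zero moment arm).
Beam weight: 10.8 × 10 = 108 N down at 1.9 m → arm 1.9 m, τ = 108 × 1.9 = 205.2 N·m clockwise.
Toolbox: 9.82 × 10 = 98.2 N down at 2.33 m → arm 2.33 m, τ = 98.2 × 2.33 = 228.8 N·m clockwise.
Sack of grain: 20.9 × 10 = 209 N down at 3.52 m → arm 3.52 m, τ = 209 × 3.52 = 735.7 N·m clockwise.
Lamp: 2.95 × 10 = 29.5 N down at 2.03 m → arm 2.03 m, τ = 29.5 × 2.03 = 59.88 N·m clockwise.
Net load moment about support A = 1230 N·m clockwise.
Reaction R at support B is upward at 3.8 m, arm 3.8 m → moment R × 3.8 counterclockwise.
Setting net torque to zero: R × 3.8 = 1230 → R = 324 N.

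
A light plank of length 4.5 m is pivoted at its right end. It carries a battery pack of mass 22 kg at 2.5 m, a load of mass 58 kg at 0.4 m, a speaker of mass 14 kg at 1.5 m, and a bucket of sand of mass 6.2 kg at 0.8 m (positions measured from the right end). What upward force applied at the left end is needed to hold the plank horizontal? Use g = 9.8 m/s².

F ≈ 227 N

Take moments about the right end.
Battery pack: 22 × 9.8 = 215.6 N down at 2.5 m → arm 2.5 m, τ = 215.6 × 2.5 = 539 N·m counterclockwise.
Load: 58 × 9.8 = 568.4 N down at 0.4 m → arm 0.4 m, τ = 568.4 × 0.4 = 227.4 N·m counterclockwise.
Speaker: 14 × 9.8 = 137.2 N down at 1.5 m → arm 1.5 m, τ = 137.2 × 1.5 = 205.8 N·m counterclockwise.
Bucket of sand: 6.2 × 9.8 = 60.76 N down at 0.8 m → arm 0.8 m, τ = 60.76 × 0.8 = 48.61 N·m counterclockwise.
Net moment of the loads = 1021 N·m counterclockwise.
The upward force F acts at the left end, arm 4.5 m, giving F × 4.5 clockwise.
Στ = 0 ⇒ F × 4.5 = 1021 ⇒ F = 1021 / 4.5 = 227 N.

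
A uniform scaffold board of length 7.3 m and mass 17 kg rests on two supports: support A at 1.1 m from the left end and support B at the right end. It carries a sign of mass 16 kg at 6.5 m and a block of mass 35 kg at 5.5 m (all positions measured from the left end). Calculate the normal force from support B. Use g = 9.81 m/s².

Take moments about support A.
Beam weight: 17 × 9.81 = 166.8 N down at 3.65 m → arm 2.55 m, τ = 166.8 × 2.55 = 425.3 N·m clockwise.
Sign: 16 × 9.81 = 157 N down at 6.5 m → arm 5.4 m, τ = 157 × 5.4 = 847.8 N·m clockwise.
Block: 35 × 9.81 = 343.4 N down at 5.5 m → arm 4.4 m, τ = 343.4 × 4.4 = 1511 N·m clockwise.
Net load moment about support A = 2784 N·m clockwise.
Reaction R at support B is upward at 7.3 m, arm 6.2 m → moment R × 6.2 counterclockwise.
Balancing moments: R × 6.2 = 2784, giving R = 449 N.

R_B ≈ 449 N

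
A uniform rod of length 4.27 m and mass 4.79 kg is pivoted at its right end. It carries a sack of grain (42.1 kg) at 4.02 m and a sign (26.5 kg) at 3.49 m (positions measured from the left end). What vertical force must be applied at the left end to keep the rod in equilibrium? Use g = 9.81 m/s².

Take moments about the right end.
Beam weight: 4.79 × 9.81 = 46.99 N down at 2.135 m → arm 2.135 m, τ = 46.99 × 2.135 = 100.3 N·m counterclockwise.
Sack of grain: 42.1 × 9.81 = 413 N down at 4.02 m → arm 0.25 m, τ = 413 × 0.25 = 103.2 N·m counterclockwise.
Sign: 26.5 × 9.81 = 260 N down at 3.49 m → arm 0.78 m, τ = 260 × 0.78 = 202.8 N·m counterclockwise.
Net moment of the loads = 406.3 N·m counterclockwise.
The upward force F acts at the left end, arm 4.27 m, giving F × 4.27 clockwise.
Balancing moments: F × 4.27 = 406.3, giving F = 406.3 / 4.27 = 95.2 N.

F ≈ 95.2 N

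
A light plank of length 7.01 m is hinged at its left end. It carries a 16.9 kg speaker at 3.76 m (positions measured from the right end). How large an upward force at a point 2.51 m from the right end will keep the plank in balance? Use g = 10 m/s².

F ≈ 122 N

About the left end:
Speaker: 16.9 × 10 = 169 N down at 3.76 m → arm 3.25 m, τ = 169 × 3.25 = 549.2 N·m clockwise.
Net moment of the loads = 549.2 N·m clockwise.
The upward force F acts at a point 2.51 m from the right end, arm 4.5 m, giving F × 4.5 counterclockwise.
For rotational equilibrium, F × 4.5 = 549.2, so F = 549.2 / 4.5 = 122 N.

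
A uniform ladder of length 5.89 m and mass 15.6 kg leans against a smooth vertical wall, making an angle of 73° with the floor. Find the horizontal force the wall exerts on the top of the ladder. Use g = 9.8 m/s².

N_wall ≈ 23.4 N

Sum moments about the foot of the ladder (the floor normal and friction both act there and drop out).
Ladder weight 15.6×9.8 = 152.9 N acts at 2.945 m along the ladder; its horizontal arm is 2.945·cos73° = 0.861 m → τ = 131.6 N·m clockwise.
Wall normal N acts horizontally at the top; its moment arm is the height L sinθ = 5.89·sin73° = 5.633 m, counterclockwise.
Balancing moments: N × 5.633 = 131.6, giving N = 23.4 N.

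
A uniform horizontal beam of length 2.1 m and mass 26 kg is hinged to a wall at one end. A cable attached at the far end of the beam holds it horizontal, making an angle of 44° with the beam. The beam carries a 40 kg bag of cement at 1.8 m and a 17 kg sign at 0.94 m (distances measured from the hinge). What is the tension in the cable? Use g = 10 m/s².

T ≈ 790 N

Sum moments about the hinge (the unknown hinge reaction has zero arm there).
Beam weight: 26 × 10 = 260 N down at 1.05 m → arm 1.05 m, τ = 260 × 1.05 = 273 N·m clockwise.
Bag of cement: 40 × 10 = 400 N down at 1.8 m → arm 1.8 m, τ = 400 × 1.8 = 720 N·m clockwise.
Sign: 17 × 10 = 170 N down at 0.94 m → arm 0.94 m, τ = 170 × 0.94 = 159.8 N·m clockwise.
Total clockwise load moment = 1153 N·m.
The cable tension T acts at 2.1 m; only its component perpendicular to the beam, T sinθ, produces torque. sin 44° = 0.6947.
Balancing moments: T × 2.1 × 0.6947 = 1153, giving T = 1153 / 1.459 = 790 N.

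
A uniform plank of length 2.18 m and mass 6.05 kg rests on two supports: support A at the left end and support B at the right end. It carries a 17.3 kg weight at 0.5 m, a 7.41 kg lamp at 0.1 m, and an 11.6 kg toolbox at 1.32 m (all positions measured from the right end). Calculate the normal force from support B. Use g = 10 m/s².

R_B ≈ 280 N

Taking torques about support A:
Beam weight: 6.05 × 10 = 60.5 N down at 1.09 m → arm 1.09 m, τ = 60.5 × 1.09 = 65.95 N·m clockwise.
Weight: 17.3 × 10 = 173 N down at 0.5 m → arm 1.68 m, τ = 173 × 1.68 = 290.6 N·m clockwise.
Lamp: 7.41 × 10 = 74.1 N down at 0.1 m → arm 2.08 m, τ = 74.1 × 2.08 = 154.1 N·m clockwise.
Toolbox: 11.6 × 10 = 116 N down at 1.32 m → arm 0.86 m, τ = 116 × 0.86 = 99.76 N·m clockwise.
Net load moment about support A = 610.4 N·m clockwise.
Reaction R at support B is upward at 0 m, arm 2.18 m → moment R × 2.18 counterclockwise.
Balancing moments: R × 2.18 = 610.4, giving R = 280 N.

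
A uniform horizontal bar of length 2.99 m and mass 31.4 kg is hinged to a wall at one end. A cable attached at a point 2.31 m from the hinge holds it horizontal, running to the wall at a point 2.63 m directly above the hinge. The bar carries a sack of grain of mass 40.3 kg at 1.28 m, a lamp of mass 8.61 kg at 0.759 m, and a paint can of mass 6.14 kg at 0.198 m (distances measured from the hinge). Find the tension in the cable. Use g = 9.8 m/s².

Choose the hinge as the axis so the unknown hinge reaction has zero arm there.
Beam weight: 31.4 × 9.8 = 307.7 N down at 1.495 m → arm 1.495 m, τ = 307.7 × 1.495 = 460 N·m clockwise.
Sack of grain: 40.3 × 9.8 = 394.9 N down at 1.28 m → arm 1.28 m, τ = 394.9 × 1.28 = 505.5 N·m clockwise.
Lamp: 8.61 × 9.8 = 84.38 N down at 0.759 m → arm 0.759 m, τ = 84.38 × 0.759 = 64.04 N·m clockwise.
Paint can: 6.14 × 9.8 = 60.17 N down at 0.198 m → arm 0.198 m, τ = 60.17 × 0.198 = 11.91 N·m clockwise.
Total clockwise load moment = 1041 N·m.
The cable tension T acts at 2.31 m; only its component perpendicular to the bar, T sinθ, produces torque. sinθ = h/√(h²+d²) = 2.63/√(2.63²+2.31²) = 0.7513.
Balancing moments: T × 2.31 × 0.7513 = 1041, giving T = 1041 / 1.736 = 600 N.

T ≈ 600 N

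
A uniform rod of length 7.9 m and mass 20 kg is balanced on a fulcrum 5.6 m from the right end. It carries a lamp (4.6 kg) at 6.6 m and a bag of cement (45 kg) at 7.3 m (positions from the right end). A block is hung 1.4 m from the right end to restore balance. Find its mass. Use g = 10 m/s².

m ≈ 11.5 kg

Taking torques about the fulcrum (at 5.6 m from the right end):
Beam weight: 20 × 10 = 200 N down at 3.95 m → arm 1.65 m, τ = 200 × 1.65 = 330 N·m clockwise.
Lamp: 4.6 × 10 = 46 N down at 6.6 m → arm 1 m, τ = 46 × 1 = 46 N·m counterclockwise.
Bag of cement: 45 × 10 = 450 N down at 7.3 m → arm 1.7 m, τ = 450 × 1.7 = 765 N·m counterclockwise.
Net moment of known loads = 481 N·m counterclockwise.
An unknown mass m at 1.4 m has arm 4.2 m; its moment is m·g·4.2 clockwise.
Στ = 0 ⇒ m × 10 × 4.2 = 481 ⇒ m = 481 / (10 × 4.2) = 11.5 kg.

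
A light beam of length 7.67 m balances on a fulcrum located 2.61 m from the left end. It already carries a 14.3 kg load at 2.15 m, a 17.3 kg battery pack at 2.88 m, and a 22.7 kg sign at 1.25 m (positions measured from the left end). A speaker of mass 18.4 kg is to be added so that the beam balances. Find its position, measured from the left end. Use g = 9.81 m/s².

Sum moments about the fulcrum (at 2.61 m from the left end) (the support reaction has zero arm there).
Load: 14.3 × 9.81 = 140.3 N down at 2.15 m → arm 0.46 m, τ = 140.3 × 0.46 = 64.54 N·m counterclockwise.
Battery pack: 17.3 × 9.81 = 169.7 N down at 2.88 m → arm 0.27 m, τ = 169.7 × 0.27 = 45.82 N·m clockwise.
Sign: 22.7 × 9.81 = 222.7 N down at 1.25 m → arm 1.36 m, τ = 222.7 × 1.36 = 302.9 N·m counterclockwise.
Net moment of existing loads = 321.6 N·m counterclockwise.
The speaker weighs 18.4 × 9.81 = 180.5 N and must supply an equal clockwise moment, so its lever arm about the fulcrum is 321.6 / 180.5 = 1.78 m.
That puts it at 2.61 + 1.78 = 4.39 m from the left end.

x ≈ 4.39 m from the left end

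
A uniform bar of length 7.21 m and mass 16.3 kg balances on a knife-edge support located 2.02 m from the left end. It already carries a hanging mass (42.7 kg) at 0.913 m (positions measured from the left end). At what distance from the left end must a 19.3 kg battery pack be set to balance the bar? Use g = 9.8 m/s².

About the knife-edge support (at 2.02 m from the left end):
Beam weight: 16.3 × 9.8 = 159.7 N down at 3.605 m → arm 1.585 m, τ = 159.7 × 1.585 = 253.1 N·m clockwise.
Hanging mass: 42.7 × 9.8 = 418.5 N down at 0.913 m → arm 1.107 m, τ = 418.5 × 1.107 = 463.3 N·m counterclockwise.
Net moment of existing loads = 210.2 N·m counterclockwise.
The battery pack weighs 19.3 × 9.8 = 189.1 N and must supply an equal clockwise moment, so its lever arm about the knife-edge support is 210.2 / 189.1 = 1.11 m.
That puts it at 2.02 + 1.11 = 3.13 m from the left end.

x ≈ 3.13 m from the left end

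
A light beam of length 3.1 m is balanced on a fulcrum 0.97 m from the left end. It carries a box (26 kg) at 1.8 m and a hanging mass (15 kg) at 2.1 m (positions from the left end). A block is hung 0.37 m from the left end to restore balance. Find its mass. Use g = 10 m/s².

Taking torques about the fulcrum (at 0.97 m from the left end):
Box: 26 × 10 = 260 N down at 1.8 m → arm 0.83 m, τ = 260 × 0.83 = 215.8 N·m clockwise.
Hanging mass: 15 × 10 = 150 N down at 2.1 m → arm 1.13 m, τ = 150 × 1.13 = 169.5 N·m clockwise.
Net moment of known loads = 385.3 N·m clockwise.
An unknown mass m at 0.37 m has arm 0.6 m; its moment is m·g·0.6 counterclockwise.
Στ = 0 ⇒ m × 10 × 0.6 = 385.3 ⇒ m = 385.3 / (10 × 0.6) = 64.2 kg.

m ≈ 64.2 kg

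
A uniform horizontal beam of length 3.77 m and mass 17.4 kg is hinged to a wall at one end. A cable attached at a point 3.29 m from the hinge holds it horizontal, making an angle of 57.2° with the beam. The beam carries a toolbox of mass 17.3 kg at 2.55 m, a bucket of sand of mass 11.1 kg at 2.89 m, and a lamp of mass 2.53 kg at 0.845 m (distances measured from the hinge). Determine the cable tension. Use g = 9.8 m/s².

Take moments about the hinge.
Beam weight: 17.4 × 9.8 = 170.5 N down at 1.885 m → arm 1.885 m, τ = 170.5 × 1.885 = 321.4 N·m clockwise.
Toolbox: 17.3 × 9.8 = 169.5 N down at 2.55 m → arm 2.55 m, τ = 169.5 × 2.55 = 432.2 N·m clockwise.
Bucket of sand: 11.1 × 9.8 = 108.8 N down at 2.89 m → arm 2.89 m, τ = 108.8 × 2.89 = 314.4 N·m clockwise.
Lamp: 2.53 × 9.8 = 24.79 N down at 0.845 m → arm 0.845 m, τ = 24.79 × 0.845 = 20.95 N·m clockwise.
Total clockwise load moment = 1089 N·m.
The cable tension T acts at 3.29 m; only its component perpendicular to the beam, T sinθ, produces torque. sin 57.2° = 0.8406.
Setting net torque to zero: T × 3.29 × 0.8406 = 1089 → T = 1089 / 2.766 = 394 N.

T ≈ 394 N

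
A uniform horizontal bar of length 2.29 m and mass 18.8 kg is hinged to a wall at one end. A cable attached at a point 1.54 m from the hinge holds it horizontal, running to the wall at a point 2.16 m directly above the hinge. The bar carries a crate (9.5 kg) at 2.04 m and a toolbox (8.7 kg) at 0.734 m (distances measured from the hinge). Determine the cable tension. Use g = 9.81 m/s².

About the hinge:
Beam weight: 18.8 × 9.81 = 184.4 N down at 1.145 m → arm 1.145 m, τ = 184.4 × 1.145 = 211.1 N·m clockwise.
Crate: 9.5 × 9.81 = 93.2 N down at 2.04 m → arm 2.04 m, τ = 93.2 × 2.04 = 190.1 N·m clockwise.
Toolbox: 8.7 × 9.81 = 85.35 N down at 0.734 m → arm 0.734 m, τ = 85.35 × 0.734 = 62.65 N·m clockwise.
Total clockwise load moment = 463.8 N·m.
The cable tension T acts at 1.54 m; only its component perpendicular to the bar, T sinθ, produces torque. sinθ = h/√(h²+d²) = 2.16/√(2.16²+1.54²) = 0.8142.
Στ = 0 ⇒ T × 1.54 × 0.8142 = 463.8 ⇒ T = 463.8 / 1.254 = 370 N.

T ≈ 370 N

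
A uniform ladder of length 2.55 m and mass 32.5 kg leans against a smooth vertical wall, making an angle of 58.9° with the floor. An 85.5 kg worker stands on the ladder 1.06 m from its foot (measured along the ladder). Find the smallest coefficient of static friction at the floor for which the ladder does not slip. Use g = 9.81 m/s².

Take moments about the foot of the ladder.
Ladder weight 32.5×9.81 = 318.8 N acts at 1.275 m along the ladder; its horizontal arm is 1.275·cos58.9° = 0.6586 m → τ = 210 N·m clockwise.
Worker: 85.5×9.81 = 838.8 N at 1.06 m → arm 0.5475 m → τ = 459.2 N·m clockwise.
Wall normal N acts horizontally at the top; its moment arm is the height L sinθ = 2.55·sin58.9° = 2.183 m, counterclockwise.
Balancing moments: N × 2.183 = 669.2, giving N = 306.6 N.
ΣFx = 0 ⇒ f = N_wall = 306.6 N. ΣFy = 0 ⇒ N_floor = 1158 N.
μ_min = f / N_floor = 306.6 / 1158 = 0.265.

μ_min ≈ 0.265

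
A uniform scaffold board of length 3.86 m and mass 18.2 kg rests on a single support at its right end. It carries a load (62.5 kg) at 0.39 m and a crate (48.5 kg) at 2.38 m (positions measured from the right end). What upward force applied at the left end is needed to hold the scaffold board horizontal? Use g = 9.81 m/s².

F ≈ 445 N

About the right end:
Beam weight: 18.2 × 9.81 = 178.5 N down at 1.93 m → arm 1.93 m, τ = 178.5 × 1.93 = 344.5 N·m counterclockwise.
Load: 62.5 × 9.81 = 613.1 N down at 0.39 m → arm 0.39 m, τ = 613.1 × 0.39 = 239.1 N·m counterclockwise.
Crate: 48.5 × 9.81 = 475.8 N down at 2.38 m → arm 2.38 m, τ = 475.8 × 2.38 = 1132 N·m counterclockwise.
Net moment of the loads = 1716 N·m counterclockwise.
The upward force F acts at the left end, arm 3.86 m, giving F × 3.86 clockwise.
For rotational equilibrium, F × 3.86 = 1716, so F = 1716 / 3.86 = 445 N.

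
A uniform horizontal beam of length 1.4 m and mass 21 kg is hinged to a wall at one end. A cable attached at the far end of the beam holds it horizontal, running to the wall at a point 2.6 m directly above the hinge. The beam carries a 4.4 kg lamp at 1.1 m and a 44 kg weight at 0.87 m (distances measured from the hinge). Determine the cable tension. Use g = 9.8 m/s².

About the hinge:
Beam weight: 21 × 9.8 = 205.8 N down at 0.7 m → arm 0.7 m, τ = 205.8 × 0.7 = 144.1 N·m clockwise.
Lamp: 4.4 × 9.8 = 43.12 N down at 1.1 m → arm 1.1 m, τ = 43.12 × 1.1 = 47.43 N·m clockwise.
Weight: 44 × 9.8 = 431.2 N down at 0.87 m → arm 0.87 m, τ = 431.2 × 0.87 = 375.1 N·m clockwise.
Total clockwise load moment = 566.6 N·m.
The cable tension T acts at 1.4 m; only its component perpendicular to the beam, T sinθ, produces torque. sinθ = h/√(h²+d²) = 2.6/√(2.6²+1.4²) = 0.8805.
Στ = 0 ⇒ T × 1.4 × 0.8805 = 566.6 ⇒ T = 566.6 / 1.233 = 460 N.

T ≈ 460 N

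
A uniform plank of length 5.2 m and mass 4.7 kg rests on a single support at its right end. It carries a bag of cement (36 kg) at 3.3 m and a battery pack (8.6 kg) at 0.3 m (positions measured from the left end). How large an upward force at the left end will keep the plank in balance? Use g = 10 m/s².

F ≈ 236 N

Sum moments about the right end (the unknown pivot reaction has zero arm there).
Beam weight: 4.7 × 10 = 47 N down at 2.6 m → arm 2.6 m, τ = 47 × 2.6 = 122.2 N·m counterclockwise.
Bag of cement: 36 × 10 = 360 N down at 3.3 m → arm 1.9 m, τ = 360 × 1.9 = 684 N·m counterclockwise.
Battery pack: 8.6 × 10 = 86 N down at 0.3 m → arm 4.9 m, τ = 86 × 4.9 = 421.4 N·m counterclockwise.
Net moment of the loads = 1228 N·m counterclockwise.
The upward force F acts at the left end, arm 5.2 m, giving F × 5.2 clockwise.
Balancing moments: F × 5.2 = 1228, giving F = 1228 / 5.2 = 236 N.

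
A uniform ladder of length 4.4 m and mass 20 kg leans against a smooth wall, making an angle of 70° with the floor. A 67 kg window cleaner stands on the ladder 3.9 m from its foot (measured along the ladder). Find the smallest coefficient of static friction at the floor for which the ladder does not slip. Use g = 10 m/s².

Sum moments about the foot of the ladder (the floor normal and friction both act there and drop out).
Ladder weight 20×10 = 200 N acts at 2.2 m along the ladder; its horizontal arm is 2.2·cos70° = 0.7524 m → τ = 150.5 N·m clockwise.
Window cleaner: 67×10 = 670 N at 3.9 m → arm 1.334 m → τ = 893.8 N·m clockwise.
Wall normal N acts horizontally at the top; its moment arm is the height L sinθ = 4.4·sin70° = 4.135 m, counterclockwise.
Setting net torque to zero: N × 4.135 = 1044 → N = 252.5 N.
ΣFx = 0 ⇒ f = N_wall = 252.5 N. ΣFy = 0 ⇒ N_floor = 870 N.
μ_min = f / N_floor = 252.5 / 870 = 0.29.

μ_min ≈ 0.29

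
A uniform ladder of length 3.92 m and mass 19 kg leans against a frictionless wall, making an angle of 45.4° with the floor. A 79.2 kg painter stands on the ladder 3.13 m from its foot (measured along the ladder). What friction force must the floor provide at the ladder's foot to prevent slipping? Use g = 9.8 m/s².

Taking torques about the foot of the ladder:
Ladder weight 19×9.8 = 186.2 N acts at 1.96 m along the ladder; its horizontal arm is 1.96·cos45.4° = 1.376 m → τ = 256.2 N·m clockwise.
Painter: 79.2×9.8 = 776.2 N at 3.13 m → arm 2.198 m → τ = 1706 N·m clockwise.
Wall normal N acts horizontally at the top; its moment arm is the height L sinθ = 3.92·sin45.4° = 2.791 m, counterclockwise.
Setting net torque to zero: N × 2.791 = 1962 → N = 703 N.
ΣFx = 0: friction at the foot balances the wall's push, so f = N_wall = 703 N.

f ≈ 703 N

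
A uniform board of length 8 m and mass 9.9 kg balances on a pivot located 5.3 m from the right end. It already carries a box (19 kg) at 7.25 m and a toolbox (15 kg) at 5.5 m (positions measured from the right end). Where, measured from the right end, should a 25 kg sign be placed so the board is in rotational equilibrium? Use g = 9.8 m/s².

Choose the pivot (at 5.3 m from the right end) as the axis so the support reaction has zero arm there.
Beam weight: 9.9 × 9.8 = 97.02 N down at 4 m → arm 1.3 m, τ = 97.02 × 1.3 = 126.1 N·m clockwise.
Box: 19 × 9.8 = 186.2 N down at 7.25 m → arm 1.95 m, τ = 186.2 × 1.95 = 363.1 N·m counterclockwise.
Toolbox: 15 × 9.8 = 147 N down at 5.5 m → arm 0.2 m, τ = 147 × 0.2 = 29.4 N·m counterclockwise.
Net moment of existing loads = 266.4 N·m counterclockwise.
The sign weighs 25 × 9.8 = 245 N and must supply an equal clockwise moment, so its lever arm about the pivot is 266.4 / 245 = 1.09 m.
That puts it at 5.3 − 1.09 = 4.21 m from the right end.

x ≈ 4.21 m from the right end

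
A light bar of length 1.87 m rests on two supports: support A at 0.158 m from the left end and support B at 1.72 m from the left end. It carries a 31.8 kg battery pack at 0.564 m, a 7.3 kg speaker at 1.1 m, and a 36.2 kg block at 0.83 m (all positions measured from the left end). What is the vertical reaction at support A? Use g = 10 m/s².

R_A ≈ 471 N

Sum moments about support B (its reaction then has zero moment arm).
Battery pack: 31.8 × 10 = 318 N down at 0.564 m → arm 1.156 m, τ = 318 × 1.156 = 367.6 N·m counterclockwise.
Speaker: 7.3 × 10 = 73 N down at 1.1 m → arm 0.62 m, τ = 73 × 0.62 = 45.26 N·m counterclockwise.
Block: 36.2 × 10 = 362 N down at 0.83 m → arm 0.89 m, τ = 362 × 0.89 = 322.2 N·m counterclockwise.
Net load moment about support B = 735.1 N·m counterclockwise.
Reaction R at support A is upward at 0.158 m, arm 1.562 m → moment R × 1.562 clockwise.
For rotational equilibrium, R × 1.562 = 735.1, so R = 471 N.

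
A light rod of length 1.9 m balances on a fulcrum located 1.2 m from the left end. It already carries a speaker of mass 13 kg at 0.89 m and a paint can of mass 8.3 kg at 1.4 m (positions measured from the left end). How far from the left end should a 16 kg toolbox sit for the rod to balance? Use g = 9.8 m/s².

x ≈ 1.35 m from the left end

Taking torques about the fulcrum (at 1.2 m from the left end):
Speaker: 13 × 9.8 = 127.4 N down at 0.89 m → arm 0.31 m, τ = 127.4 × 0.31 = 39.49 N·m counterclockwise.
Paint can: 8.3 × 9.8 = 81.34 N down at 1.4 m → arm 0.2 m, τ = 81.34 × 0.2 = 16.27 N·m clockwise.
Net moment of existing loads = 23.22 N·m counterclockwise.
The toolbox weighs 16 × 9.8 = 156.8 N and must supply an equal clockwise moment, so its lever arm about the fulcrum is 23.22 / 156.8 = 0.148 m.
That puts it at 1.2 + 0.148 = 1.35 m from the left end.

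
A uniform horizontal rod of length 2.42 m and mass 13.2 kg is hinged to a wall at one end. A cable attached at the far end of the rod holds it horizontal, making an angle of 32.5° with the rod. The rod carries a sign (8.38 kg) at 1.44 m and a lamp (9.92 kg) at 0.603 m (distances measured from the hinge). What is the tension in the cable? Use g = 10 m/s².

Sum moments about the hinge (the unknown hinge reaction has zero arm there).
Beam weight: 13.2 × 10 = 132 N down at 1.21 m → arm 1.21 m, τ = 132 × 1.21 = 159.7 N·m clockwise.
Sign: 8.38 × 10 = 83.8 N down at 1.44 m → arm 1.44 m, τ = 83.8 × 1.44 = 120.7 N·m clockwise.
Lamp: 9.92 × 10 = 99.2 N down at 0.603 m → arm 0.603 m, τ = 99.2 × 0.603 = 59.82 N·m clockwise.
Total clockwise load moment = 340.2 N·m.
The cable tension T acts at 2.42 m; only its component perpendicular to the rod, T sinθ, produces torque. sin 32.5° = 0.5373.
For rotational equilibrium, T × 2.42 × 0.5373 = 340.2, so T = 340.2 / 1.3 = 262 N.

T ≈ 262 N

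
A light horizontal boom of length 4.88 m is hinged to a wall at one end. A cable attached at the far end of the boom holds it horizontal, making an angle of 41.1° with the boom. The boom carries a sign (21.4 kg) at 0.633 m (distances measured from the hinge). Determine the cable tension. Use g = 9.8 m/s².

T ≈ 41.4 N

About the hinge:
Sign: 21.4 × 9.8 = 209.7 N down at 0.633 m → arm 0.633 m, τ = 209.7 × 0.633 = 132.7 N·m clockwise.
Total clockwise load moment = 132.7 N·m.
The cable tension T acts at 4.88 m; only its component perpendicular to the boom, T sinθ, produces torque. sin 41.1° = 0.6574.
For rotational equilibrium, T × 4.88 × 0.6574 = 132.7, so T = 132.7 / 3.208 = 41.4 N.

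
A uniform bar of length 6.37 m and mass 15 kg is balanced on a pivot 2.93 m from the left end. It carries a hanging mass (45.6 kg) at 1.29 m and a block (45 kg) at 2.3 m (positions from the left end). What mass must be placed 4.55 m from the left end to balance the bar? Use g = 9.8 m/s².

Choose the pivot (at 2.93 m from the left end) as the axis so the support reaction has zero arm there.
Beam weight: 15 × 9.8 = 147 N down at 3.185 m → arm 0.255 m, τ = 147 × 0.255 = 37.48 N·m clockwise.
Hanging mass: 45.6 × 9.8 = 446.9 N down at 1.29 m → arm 1.64 m, τ = 446.9 × 1.64 = 732.9 N·m counterclockwise.
Block: 45 × 9.8 = 441 N down at 2.3 m → arm 0.63 m, τ = 441 × 0.63 = 277.8 N·m counterclockwise.
Net moment of known loads = 973.2 N·m counterclockwise.
An unknown mass m at 4.55 m has arm 1.62 m; its moment is m·g·1.62 clockwise.
Στ = 0 ⇒ m × 9.8 × 1.62 = 973.2 ⇒ m = 973.2 / (9.8 × 1.62) = 61.3 kg.

m ≈ 61.3 kg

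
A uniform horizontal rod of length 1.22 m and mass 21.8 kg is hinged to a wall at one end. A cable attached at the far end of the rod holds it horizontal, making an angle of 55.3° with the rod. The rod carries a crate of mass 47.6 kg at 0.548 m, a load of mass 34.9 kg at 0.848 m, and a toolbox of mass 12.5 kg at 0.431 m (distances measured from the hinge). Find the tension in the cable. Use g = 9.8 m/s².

Take moments about the hinge.
Beam weight: 21.8 × 9.8 = 213.6 N down at 0.61 m → arm 0.61 m, τ = 213.6 × 0.61 = 130.3 N·m clockwise.
Crate: 47.6 × 9.8 = 466.5 N down at 0.548 m → arm 0.548 m, τ = 466.5 × 0.548 = 255.6 N·m clockwise.
Load: 34.9 × 9.8 = 342 N down at 0.848 m → arm 0.848 m, τ = 342 × 0.848 = 290 N·m clockwise.
Toolbox: 12.5 × 9.8 = 122.5 N down at 0.431 m → arm 0.431 m, τ = 122.5 × 0.431 = 52.8 N·m clockwise.
Total clockwise load moment = 728.7 N·m.
The cable tension T acts at 1.22 m; only its component perpendicular to the rod, T sinθ, produces torque. sin 55.3° = 0.8221.
Setting net torque to zero: T × 1.22 × 0.8221 = 728.7 → T = 728.7 / 1.003 = 727 N.

T ≈ 727 N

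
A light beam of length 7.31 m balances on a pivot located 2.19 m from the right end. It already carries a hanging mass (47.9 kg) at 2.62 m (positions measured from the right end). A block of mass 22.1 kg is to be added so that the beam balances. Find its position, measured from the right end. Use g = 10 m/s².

x ≈ 1.26 m from the right end

Sum moments about the pivot (at 2.19 m from the right end) (the support reaction has zero arm there).
Hanging mass: 47.9 × 10 = 479 N down at 2.62 m → arm 0.43 m, τ = 479 × 0.43 = 206 N·m counterclockwise.
Net moment of existing loads = 206 N·m counterclockwise.
The block weighs 22.1 × 10 = 221 N and must supply an equal clockwise moment, so its lever arm about the pivot is 206 / 221 = 0.932 m.
That puts it at 2.19 − 0.932 = 1.26 m from the right end.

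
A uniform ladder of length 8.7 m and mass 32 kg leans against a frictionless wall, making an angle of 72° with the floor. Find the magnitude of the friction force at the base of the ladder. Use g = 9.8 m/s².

f ≈ 50.9 N

Take moments about the foot of the ladder.
Ladder weight 32×9.8 = 313.6 N acts at 4.35 m along the ladder; its horizontal arm is 4.35·cos72° = 1.344 m → τ = 421.5 N·m clockwise.
Wall normal N acts horizontally at the top; its moment arm is the height L sinθ = 8.7·sin72° = 8.274 m, counterclockwise.
Στ = 0 ⇒ N × 8.274 = 421.5 ⇒ N = 50.9 N.
ΣFx = 0: friction at the foot balances the wall's push, so f = N_wall = 50.9 N.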